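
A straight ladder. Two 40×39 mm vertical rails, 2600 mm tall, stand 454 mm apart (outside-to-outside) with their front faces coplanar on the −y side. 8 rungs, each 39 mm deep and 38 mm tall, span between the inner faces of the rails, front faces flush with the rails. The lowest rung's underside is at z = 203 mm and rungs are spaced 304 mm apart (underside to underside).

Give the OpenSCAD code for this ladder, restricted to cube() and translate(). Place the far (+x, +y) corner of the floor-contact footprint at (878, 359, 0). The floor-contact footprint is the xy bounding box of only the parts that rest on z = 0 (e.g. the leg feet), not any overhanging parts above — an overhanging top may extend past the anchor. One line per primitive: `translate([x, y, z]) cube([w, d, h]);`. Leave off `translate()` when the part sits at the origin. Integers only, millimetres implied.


// rung span = 454 - 2*40 = 374
// rung[k] z = 203 + k*304
translate([424, 320, 0]) cube([40, 39, 2600]);
translate([838, 320, 0]) cube([40, 39, 2600]);
translate([464, 320, 203]) cube([374, 39, 38]);
translate([464, 320, 507]) cube([374, 39, 38]);
translate([464, 320, 811]) cube([374, 39, 38]);
translate([464, 320, 1115]) cube([374, 39, 38]);
translate([464, 320, 1419]) cube([374, 39, 38]);
translate([464, 320, 1723]) cube([374, 39, 38]);
translate([464, 320, 2027]) cube([374, 39, 38]);
translate([464, 320, 2331]) cube([374, 39, 38]);


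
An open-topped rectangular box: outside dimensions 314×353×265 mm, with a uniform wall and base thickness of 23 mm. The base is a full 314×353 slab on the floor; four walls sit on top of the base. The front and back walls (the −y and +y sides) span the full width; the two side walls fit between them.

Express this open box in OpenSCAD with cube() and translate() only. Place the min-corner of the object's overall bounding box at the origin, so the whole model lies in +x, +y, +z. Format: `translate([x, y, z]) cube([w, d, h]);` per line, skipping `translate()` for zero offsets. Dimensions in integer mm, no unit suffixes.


cube([314, 353, 23]);
translate([0, 0, 23]) cube([314, 23, 242]);
translate([0, 330, 23]) cube([314, 23, 242]);
translate([0, 23, 23]) cube([23, 307, 242]);
translate([291, 23, 23]) cube([23, 307, 242]);


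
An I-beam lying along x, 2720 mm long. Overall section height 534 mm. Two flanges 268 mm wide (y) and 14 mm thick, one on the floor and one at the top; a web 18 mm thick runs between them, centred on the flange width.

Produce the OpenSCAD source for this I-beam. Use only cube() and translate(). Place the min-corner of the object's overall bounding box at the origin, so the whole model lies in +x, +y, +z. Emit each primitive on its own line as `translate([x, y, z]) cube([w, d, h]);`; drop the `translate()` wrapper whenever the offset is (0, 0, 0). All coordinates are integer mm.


cube([2720, 268, 14]);
translate([0, 125, 14]) cube([2720, 18, 506]);
translate([0, 0, 520]) cube([2720, 268, 14]);


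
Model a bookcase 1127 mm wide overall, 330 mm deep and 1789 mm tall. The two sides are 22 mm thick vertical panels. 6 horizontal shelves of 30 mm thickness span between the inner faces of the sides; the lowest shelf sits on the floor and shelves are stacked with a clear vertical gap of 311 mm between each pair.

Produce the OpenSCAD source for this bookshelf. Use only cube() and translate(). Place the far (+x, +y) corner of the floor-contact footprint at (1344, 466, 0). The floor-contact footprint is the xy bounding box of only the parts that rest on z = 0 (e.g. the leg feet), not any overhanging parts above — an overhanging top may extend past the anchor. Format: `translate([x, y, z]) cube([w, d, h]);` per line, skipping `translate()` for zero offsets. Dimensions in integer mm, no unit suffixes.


translate([217, 136, 0]) cube([22, 330, 1789]);
translate([1322, 136, 0]) cube([22, 330, 1789]);
translate([239, 136, 0]) cube([1083, 330, 30]);
translate([239, 136, 341]) cube([1083, 330, 30]);
translate([239, 136, 682]) cube([1083, 330, 30]);
translate([239, 136, 1023]) cube([1083, 330, 30]);
translate([239, 136, 1364]) cube([1083, 330, 30]);
translate([239, 136, 1705]) cube([1083, 330, 30]);


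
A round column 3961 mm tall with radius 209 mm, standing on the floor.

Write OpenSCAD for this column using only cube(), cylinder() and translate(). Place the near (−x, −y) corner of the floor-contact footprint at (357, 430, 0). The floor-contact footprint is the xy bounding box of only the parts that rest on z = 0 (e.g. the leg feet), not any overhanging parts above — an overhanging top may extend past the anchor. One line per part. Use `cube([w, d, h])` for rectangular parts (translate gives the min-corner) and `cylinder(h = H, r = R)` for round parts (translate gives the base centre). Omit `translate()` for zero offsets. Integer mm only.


translate([566, 639, 0]) cylinder(h = 3961, r = 209);


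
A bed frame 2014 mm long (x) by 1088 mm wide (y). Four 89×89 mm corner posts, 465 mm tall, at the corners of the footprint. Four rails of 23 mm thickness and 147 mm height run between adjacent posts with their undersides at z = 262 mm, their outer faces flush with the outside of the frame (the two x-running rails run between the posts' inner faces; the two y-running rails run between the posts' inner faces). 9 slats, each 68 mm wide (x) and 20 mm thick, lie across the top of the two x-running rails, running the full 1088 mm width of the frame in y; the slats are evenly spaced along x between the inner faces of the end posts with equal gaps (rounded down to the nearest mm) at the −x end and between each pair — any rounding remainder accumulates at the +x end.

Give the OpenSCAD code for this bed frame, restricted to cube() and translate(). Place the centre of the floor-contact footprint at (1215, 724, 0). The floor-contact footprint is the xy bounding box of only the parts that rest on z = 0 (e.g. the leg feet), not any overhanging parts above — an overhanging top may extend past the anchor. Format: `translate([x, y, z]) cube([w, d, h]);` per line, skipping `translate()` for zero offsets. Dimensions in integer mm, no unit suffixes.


// slat z = rail_z + rail_h = 262 + 147 = 409
// slat gap = ⌊(1836 − 9·68) / 10⌋ = 122
translate([208, 180, 0]) cube([89, 89, 465]);
translate([208, 1179, 0]) cube([89, 89, 465]);
translate([2133, 180, 0]) cube([89, 89, 465]);
translate([2133, 1179, 0]) cube([89, 89, 465]);
translate([297, 180, 262]) cube([1836, 23, 147]);
translate([297, 1245, 262]) cube([1836, 23, 147]);
translate([208, 269, 262]) cube([23, 910, 147]);
translate([2199, 269, 262]) cube([23, 910, 147]);
translate([419, 180, 409]) cube([68, 1088, 20]);
translate([609, 180, 409]) cube([68, 1088, 20]);
translate([799, 180, 409]) cube([68, 1088, 20]);
translate([989, 180, 409]) cube([68, 1088, 20]);
translate([1179, 180, 409]) cube([68, 1088, 20]);
translate([1369, 180, 409]) cube([68, 1088, 20]);
translate([1559, 180, 409]) cube([68, 1088, 20]);
translate([1749, 180, 409]) cube([68, 1088, 20]);
translate([1939, 180, 409]) cube([68, 1088, 20]);


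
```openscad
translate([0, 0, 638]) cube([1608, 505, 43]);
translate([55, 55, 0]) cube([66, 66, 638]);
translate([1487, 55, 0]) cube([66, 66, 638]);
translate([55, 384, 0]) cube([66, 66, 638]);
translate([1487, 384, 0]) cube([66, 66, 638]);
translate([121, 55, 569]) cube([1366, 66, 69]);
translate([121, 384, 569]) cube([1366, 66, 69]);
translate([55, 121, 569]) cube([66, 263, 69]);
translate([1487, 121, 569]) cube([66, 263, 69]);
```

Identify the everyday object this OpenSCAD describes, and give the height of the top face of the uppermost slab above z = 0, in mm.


A table. The table height is 681 mm.

A 1608×505×43 slab sits at z = 638 on four 66 mm square posts — a table. The top surface is at 638 + 43 = 681 mm.


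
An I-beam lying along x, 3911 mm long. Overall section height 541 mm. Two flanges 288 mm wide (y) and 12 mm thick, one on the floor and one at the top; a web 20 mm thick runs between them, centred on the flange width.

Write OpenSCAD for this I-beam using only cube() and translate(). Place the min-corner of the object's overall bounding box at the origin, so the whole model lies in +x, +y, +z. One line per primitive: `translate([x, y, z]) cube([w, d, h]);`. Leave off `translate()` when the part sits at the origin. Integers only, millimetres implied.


cube([3911, 288, 12]);
translate([0, 134, 12]) cube([3911, 20, 517]);
translate([0, 0, 529]) cube([3911, 288, 12]);


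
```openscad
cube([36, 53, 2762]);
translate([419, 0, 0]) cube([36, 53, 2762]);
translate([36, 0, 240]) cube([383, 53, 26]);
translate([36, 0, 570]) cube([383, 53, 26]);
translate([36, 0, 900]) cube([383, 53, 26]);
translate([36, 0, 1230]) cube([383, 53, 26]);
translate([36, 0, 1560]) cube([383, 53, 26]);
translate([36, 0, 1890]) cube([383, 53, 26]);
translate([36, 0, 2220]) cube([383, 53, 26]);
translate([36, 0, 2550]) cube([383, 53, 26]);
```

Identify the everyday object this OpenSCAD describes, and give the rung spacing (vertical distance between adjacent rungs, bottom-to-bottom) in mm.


A ladder. The rung spacing is 330 mm.

Two tall 36×53 posts with 8 short bars between them — a ladder. Adjacent rungs sit at z = 240 and z = 570, so the spacing is 570 − 240 = 330 mm.


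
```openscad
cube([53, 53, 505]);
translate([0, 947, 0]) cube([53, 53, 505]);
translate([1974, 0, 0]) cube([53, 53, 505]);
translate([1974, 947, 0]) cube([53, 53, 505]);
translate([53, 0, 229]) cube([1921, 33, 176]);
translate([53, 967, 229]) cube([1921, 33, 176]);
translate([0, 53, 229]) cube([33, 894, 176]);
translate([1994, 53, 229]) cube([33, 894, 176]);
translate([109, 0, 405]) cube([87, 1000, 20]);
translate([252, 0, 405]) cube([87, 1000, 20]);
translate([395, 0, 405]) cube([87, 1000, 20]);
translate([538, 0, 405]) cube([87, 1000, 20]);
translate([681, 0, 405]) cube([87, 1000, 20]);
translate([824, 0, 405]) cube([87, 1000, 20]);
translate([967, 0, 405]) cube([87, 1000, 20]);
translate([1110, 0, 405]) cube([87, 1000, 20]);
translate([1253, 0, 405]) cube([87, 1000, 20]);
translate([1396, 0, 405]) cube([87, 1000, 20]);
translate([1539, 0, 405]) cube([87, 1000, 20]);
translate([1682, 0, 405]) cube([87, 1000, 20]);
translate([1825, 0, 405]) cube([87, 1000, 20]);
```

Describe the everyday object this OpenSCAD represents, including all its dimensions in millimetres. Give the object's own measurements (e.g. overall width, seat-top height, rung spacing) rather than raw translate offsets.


A bed frame 2027 mm long (x) by 1000 mm wide (y). Four 53×53 mm corner posts, 505 mm tall, at the corners of the footprint. Four rails of 33 mm thickness and 176 mm height run between adjacent posts with their undersides at z = 229 mm, their outer faces flush with the outside of the frame (the two x-running rails run between the posts' inner faces; the two y-running rails run between the posts' inner faces). 13 slats, each 87 mm wide (x) and 20 mm thick, lie across the top of the two x-running rails, running the full 1000 mm width of the frame in y; along x they sit between the end posts with a 56 mm gap after the −x posts and between neighbouring slats, leaving 62 mm before the +x posts.


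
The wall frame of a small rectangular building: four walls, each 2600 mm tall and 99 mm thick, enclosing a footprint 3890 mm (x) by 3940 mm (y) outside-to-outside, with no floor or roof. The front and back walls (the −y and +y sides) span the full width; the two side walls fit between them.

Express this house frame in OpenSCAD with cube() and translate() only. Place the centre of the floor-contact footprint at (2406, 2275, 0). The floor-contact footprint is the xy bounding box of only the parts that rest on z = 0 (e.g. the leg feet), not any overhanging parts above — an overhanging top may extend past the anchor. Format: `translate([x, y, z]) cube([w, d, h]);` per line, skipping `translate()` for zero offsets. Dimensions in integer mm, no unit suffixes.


translate([461, 305, 0]) cube([3890, 99, 2600]);
translate([461, 4146, 0]) cube([3890, 99, 2600]);
translate([461, 404, 0]) cube([99, 3742, 2600]);
translate([4252, 404, 0]) cube([99, 3742, 2600]);


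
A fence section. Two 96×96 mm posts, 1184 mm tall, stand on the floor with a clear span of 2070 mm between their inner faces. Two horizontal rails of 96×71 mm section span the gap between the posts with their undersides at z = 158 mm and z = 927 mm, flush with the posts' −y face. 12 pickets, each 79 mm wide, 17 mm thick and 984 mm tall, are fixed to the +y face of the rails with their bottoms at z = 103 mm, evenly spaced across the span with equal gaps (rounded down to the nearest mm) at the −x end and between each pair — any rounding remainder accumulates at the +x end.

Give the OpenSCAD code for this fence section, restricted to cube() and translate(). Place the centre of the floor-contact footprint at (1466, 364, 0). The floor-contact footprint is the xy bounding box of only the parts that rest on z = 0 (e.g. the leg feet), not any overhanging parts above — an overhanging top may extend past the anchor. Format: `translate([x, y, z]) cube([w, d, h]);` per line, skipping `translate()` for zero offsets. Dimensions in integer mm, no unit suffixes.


translate([335, 316, 0]) cube([96, 96, 1184]);
translate([2501, 316, 0]) cube([96, 96, 1184]);
translate([431, 316, 158]) cube([2070, 96, 71]);
translate([431, 316, 927]) cube([2070, 96, 71]);
translate([517, 412, 103]) cube([79, 17, 984]);
translate([682, 412, 103]) cube([79, 17, 984]);
translate([847, 412, 103]) cube([79, 17, 984]);
translate([1012, 412, 103]) cube([79, 17, 984]);
translate([1177, 412, 103]) cube([79, 17, 984]);
translate([1342, 412, 103]) cube([79, 17, 984]);
translate([1507, 412, 103]) cube([79, 17, 984]);
translate([1672, 412, 103]) cube([79, 17, 984]);
translate([1837, 412, 103]) cube([79, 17, 984]);
translate([2002, 412, 103]) cube([79, 17, 984]);
translate([2167, 412, 103]) cube([79, 17, 984]);
translate([2332, 412, 103]) cube([79, 17, 984]);


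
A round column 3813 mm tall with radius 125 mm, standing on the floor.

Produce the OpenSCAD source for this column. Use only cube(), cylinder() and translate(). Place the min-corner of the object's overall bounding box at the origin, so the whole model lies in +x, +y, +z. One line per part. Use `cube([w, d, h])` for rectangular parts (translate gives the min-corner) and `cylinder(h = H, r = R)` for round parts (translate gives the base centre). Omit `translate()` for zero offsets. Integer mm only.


translate([125, 125, 0]) cylinder(h = 3813, r = 125);


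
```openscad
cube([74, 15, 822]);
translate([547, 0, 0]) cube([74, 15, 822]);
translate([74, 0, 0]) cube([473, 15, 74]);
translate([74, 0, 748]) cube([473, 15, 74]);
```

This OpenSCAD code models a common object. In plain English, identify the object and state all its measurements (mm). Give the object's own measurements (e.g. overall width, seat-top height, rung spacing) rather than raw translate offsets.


A rectangular picture frame lying in the x–z plane (depth along y). The opening is 473 mm wide (x) by 674 mm tall (z), surrounded by a border 74 mm wide on all four sides. The frame is 15 mm deep and is made of two full-height vertical stiles with two horizontal rails fitted between them.


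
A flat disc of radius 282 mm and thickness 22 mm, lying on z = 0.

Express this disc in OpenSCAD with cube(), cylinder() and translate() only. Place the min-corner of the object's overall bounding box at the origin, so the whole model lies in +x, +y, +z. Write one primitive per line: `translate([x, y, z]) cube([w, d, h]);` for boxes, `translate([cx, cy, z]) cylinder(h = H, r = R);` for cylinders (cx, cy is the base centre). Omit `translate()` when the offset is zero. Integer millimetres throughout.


translate([282, 282, 0]) cylinder(h = 22, r = 282);


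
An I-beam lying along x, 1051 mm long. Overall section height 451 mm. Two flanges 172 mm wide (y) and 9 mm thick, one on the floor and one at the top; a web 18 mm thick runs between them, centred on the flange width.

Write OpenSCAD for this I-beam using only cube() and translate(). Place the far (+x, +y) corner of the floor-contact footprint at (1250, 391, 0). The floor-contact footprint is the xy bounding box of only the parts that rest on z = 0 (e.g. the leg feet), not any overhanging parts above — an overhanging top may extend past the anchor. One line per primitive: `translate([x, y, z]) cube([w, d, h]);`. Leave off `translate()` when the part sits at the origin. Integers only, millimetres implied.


translate([199, 219, 0]) cube([1051, 172, 9]);
translate([199, 296, 9]) cube([1051, 18, 433]);
translate([199, 219, 442]) cube([1051, 172, 9]);


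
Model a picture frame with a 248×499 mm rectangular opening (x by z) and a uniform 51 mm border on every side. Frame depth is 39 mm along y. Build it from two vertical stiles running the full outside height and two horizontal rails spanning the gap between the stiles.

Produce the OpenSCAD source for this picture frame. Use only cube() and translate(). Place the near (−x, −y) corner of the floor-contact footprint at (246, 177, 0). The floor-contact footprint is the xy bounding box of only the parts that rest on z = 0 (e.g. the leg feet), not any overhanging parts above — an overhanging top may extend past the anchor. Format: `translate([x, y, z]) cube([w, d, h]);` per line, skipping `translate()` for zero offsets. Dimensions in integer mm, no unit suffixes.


translate([246, 177, 0]) cube([51, 39, 601]);
translate([545, 177, 0]) cube([51, 39, 601]);
translate([297, 177, 0]) cube([248, 39, 51]);
translate([297, 177, 550]) cube([248, 39, 51]);


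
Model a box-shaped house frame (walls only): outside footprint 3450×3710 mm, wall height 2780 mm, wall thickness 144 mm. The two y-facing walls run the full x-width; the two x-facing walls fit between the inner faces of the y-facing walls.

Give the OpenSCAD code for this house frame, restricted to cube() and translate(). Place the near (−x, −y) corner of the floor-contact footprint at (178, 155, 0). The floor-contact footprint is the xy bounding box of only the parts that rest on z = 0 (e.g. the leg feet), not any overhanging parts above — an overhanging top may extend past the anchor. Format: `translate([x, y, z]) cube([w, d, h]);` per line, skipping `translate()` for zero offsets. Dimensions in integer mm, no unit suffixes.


translate([178, 155, 0]) cube([3450, 144, 2780]);
translate([178, 3721, 0]) cube([3450, 144, 2780]);
translate([178, 299, 0]) cube([144, 3422, 2780]);
translate([3484, 299, 0]) cube([144, 3422, 2780]);


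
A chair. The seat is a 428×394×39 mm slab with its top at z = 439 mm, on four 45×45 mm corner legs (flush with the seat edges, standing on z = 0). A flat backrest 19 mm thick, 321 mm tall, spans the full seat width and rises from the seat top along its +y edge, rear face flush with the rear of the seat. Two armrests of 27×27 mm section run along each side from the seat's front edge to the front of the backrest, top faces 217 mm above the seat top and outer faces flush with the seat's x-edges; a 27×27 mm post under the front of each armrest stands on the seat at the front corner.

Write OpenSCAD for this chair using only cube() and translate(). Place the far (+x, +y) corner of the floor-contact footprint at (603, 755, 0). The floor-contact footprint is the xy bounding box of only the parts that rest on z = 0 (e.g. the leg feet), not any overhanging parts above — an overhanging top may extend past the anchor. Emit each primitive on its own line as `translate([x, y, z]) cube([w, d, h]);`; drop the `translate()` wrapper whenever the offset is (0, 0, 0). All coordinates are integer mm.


translate([175, 361, 400]) cube([428, 394, 39]);
translate([175, 361, 0]) cube([45, 45, 400]);
translate([558, 361, 0]) cube([45, 45, 400]);
translate([175, 710, 0]) cube([45, 45, 400]);
translate([558, 710, 0]) cube([45, 45, 400]);
translate([175, 736, 439]) cube([428, 19, 321]);
translate([175, 361, 629]) cube([27, 375, 27]);
translate([576, 361, 629]) cube([27, 375, 27]);
translate([175, 361, 439]) cube([27, 27, 190]);
translate([576, 361, 439]) cube([27, 27, 190]);


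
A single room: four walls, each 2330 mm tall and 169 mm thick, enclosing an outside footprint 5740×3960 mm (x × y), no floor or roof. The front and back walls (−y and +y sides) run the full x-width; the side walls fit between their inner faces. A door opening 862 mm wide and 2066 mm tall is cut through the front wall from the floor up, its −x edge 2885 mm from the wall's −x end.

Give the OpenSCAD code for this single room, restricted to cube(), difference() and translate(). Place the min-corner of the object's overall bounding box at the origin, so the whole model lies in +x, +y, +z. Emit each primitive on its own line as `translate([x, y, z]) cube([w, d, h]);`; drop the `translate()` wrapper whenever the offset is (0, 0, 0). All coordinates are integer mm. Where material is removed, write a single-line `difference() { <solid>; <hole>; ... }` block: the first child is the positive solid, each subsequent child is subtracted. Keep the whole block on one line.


difference() { cube([5740, 169, 2330]); translate([2885, 0, 0]) cube([862, 169, 2066]); }
translate([0, 3791, 0]) cube([5740, 169, 2330]);
translate([0, 169, 0]) cube([169, 3622, 2330]);
translate([5571, 169, 0]) cube([169, 3622, 2330]);


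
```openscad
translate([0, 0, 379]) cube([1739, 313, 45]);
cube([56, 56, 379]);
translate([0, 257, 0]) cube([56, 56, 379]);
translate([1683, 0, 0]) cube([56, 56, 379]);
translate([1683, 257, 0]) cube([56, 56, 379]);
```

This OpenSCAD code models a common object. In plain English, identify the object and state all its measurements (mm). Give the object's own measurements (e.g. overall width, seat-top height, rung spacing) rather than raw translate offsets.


A bench: a 1739×313 mm seat slab, 45 mm thick, top at z = 424 mm, on four 56×56 mm square legs flush with the seat corners and standing on z = 0.


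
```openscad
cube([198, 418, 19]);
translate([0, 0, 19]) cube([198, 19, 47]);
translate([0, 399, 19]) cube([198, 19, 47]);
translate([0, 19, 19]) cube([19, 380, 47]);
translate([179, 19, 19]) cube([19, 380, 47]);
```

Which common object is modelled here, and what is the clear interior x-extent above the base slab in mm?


An open box. The internal width is 160 mm.

A 198×418 base slab with four walls standing on it — an open box. The base is 198 mm wide and the walls are 19 mm thick, so the internal width is 198 − 2 × 19 = 160 mm.


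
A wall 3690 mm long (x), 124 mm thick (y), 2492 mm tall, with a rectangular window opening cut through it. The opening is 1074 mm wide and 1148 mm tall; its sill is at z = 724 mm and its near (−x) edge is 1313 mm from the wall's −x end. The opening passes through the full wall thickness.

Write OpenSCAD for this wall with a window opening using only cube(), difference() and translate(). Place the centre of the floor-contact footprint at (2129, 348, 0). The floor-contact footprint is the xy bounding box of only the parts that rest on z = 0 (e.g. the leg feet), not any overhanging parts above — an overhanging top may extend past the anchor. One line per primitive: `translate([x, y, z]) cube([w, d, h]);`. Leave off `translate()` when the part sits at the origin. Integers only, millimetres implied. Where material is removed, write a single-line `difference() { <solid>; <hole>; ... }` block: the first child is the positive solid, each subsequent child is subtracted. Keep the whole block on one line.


difference() { translate([284, 286, 0]) cube([3690, 124, 2492]); translate([1597, 286, 724]) cube([1074, 124, 1148]); }


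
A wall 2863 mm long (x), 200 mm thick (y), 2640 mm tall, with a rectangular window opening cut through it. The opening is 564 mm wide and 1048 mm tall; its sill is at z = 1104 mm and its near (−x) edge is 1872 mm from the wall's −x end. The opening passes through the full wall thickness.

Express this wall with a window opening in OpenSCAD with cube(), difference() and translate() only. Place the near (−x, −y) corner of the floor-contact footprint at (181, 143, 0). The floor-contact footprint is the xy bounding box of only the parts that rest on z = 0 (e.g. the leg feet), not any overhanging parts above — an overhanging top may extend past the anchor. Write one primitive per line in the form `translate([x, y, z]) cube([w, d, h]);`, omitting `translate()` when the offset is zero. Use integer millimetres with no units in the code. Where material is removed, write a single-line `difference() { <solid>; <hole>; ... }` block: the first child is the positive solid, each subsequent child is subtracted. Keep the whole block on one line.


difference() { translate([181, 143, 0]) cube([2863, 200, 2640]); translate([2053, 143, 1104]) cube([564, 200, 1048]); }


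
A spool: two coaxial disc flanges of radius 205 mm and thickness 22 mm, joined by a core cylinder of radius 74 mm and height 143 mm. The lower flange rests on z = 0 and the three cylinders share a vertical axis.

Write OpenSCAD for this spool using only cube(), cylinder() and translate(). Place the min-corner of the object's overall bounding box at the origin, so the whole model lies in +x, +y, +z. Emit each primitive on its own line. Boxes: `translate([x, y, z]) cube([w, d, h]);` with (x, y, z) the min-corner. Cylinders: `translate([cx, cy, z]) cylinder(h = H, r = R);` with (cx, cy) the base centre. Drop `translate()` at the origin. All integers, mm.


translate([205, 205, 0]) cylinder(h = 22, r = 205);
translate([205, 205, 22]) cylinder(h = 143, r = 74);
translate([205, 205, 165]) cylinder(h = 22, r = 205);


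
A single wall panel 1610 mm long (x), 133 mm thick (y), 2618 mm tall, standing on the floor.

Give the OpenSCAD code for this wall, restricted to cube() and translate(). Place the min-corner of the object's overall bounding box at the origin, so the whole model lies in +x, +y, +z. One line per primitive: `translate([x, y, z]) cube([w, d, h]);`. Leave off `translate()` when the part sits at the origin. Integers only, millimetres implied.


cube([1610, 133, 2618]);


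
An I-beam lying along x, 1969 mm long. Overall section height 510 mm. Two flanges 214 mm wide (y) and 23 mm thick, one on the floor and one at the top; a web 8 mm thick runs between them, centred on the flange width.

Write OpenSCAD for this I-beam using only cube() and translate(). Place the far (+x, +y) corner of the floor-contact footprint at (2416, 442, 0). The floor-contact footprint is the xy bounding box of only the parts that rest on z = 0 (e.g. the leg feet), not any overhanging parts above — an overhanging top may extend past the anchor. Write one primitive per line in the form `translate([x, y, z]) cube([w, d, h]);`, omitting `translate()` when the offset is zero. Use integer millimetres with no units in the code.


translate([447, 228, 0]) cube([1969, 214, 23]);
translate([447, 331, 23]) cube([1969, 8, 464]);
translate([447, 228, 487]) cube([1969, 214, 23]);


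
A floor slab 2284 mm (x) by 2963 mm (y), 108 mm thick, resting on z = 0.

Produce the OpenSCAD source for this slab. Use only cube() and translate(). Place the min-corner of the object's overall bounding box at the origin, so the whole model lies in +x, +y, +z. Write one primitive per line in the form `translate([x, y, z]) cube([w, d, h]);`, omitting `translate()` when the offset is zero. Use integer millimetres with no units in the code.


cube([2284, 2963, 108]);


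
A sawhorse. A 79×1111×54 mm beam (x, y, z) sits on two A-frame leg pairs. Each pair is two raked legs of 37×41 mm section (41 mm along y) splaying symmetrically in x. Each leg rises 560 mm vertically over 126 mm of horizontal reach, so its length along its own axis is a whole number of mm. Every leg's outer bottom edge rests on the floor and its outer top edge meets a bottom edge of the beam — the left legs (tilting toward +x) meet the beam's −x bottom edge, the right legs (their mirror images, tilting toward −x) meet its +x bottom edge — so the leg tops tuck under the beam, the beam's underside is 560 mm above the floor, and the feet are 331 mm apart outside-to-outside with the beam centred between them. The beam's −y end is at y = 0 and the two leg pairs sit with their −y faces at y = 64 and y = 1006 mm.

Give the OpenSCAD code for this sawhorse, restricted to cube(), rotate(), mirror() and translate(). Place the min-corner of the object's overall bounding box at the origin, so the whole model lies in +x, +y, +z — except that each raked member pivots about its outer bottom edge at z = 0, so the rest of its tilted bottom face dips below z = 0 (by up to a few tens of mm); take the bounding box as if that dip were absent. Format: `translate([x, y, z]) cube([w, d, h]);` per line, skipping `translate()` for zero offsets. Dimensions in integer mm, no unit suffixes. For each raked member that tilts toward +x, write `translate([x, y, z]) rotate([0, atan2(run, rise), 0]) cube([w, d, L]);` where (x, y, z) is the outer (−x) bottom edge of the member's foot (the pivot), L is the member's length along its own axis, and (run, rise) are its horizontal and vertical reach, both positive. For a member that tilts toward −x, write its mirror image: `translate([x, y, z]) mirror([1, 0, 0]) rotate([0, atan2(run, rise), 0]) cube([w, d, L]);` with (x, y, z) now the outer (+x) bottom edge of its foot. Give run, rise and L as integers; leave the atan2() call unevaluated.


translate([126, 0, 560]) cube([79, 1111, 54]);
translate([0, 64, 0]) rotate([0, atan2(126, 560), 0]) cube([37, 41, 574]);
translate([331, 64, 0]) mirror([1, 0, 0]) rotate([0, atan2(126, 560), 0]) cube([37, 41, 574]);
translate([0, 1006, 0]) rotate([0, atan2(126, 560), 0]) cube([37, 41, 574]);
translate([331, 1006, 0]) mirror([1, 0, 0]) rotate([0, atan2(126, 560), 0]) cube([37, 41, 574]);


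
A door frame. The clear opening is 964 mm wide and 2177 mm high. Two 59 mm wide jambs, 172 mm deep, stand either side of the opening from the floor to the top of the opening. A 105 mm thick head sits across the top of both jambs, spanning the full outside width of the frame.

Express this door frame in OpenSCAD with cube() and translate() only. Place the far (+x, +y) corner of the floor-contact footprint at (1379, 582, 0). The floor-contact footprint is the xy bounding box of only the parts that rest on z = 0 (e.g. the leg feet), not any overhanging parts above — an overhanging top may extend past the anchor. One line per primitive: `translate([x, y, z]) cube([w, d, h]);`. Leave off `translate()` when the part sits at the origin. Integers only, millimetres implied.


translate([297, 410, 0]) cube([59, 172, 2177]);
translate([1320, 410, 0]) cube([59, 172, 2177]);
translate([297, 410, 2177]) cube([1082, 172, 105]);


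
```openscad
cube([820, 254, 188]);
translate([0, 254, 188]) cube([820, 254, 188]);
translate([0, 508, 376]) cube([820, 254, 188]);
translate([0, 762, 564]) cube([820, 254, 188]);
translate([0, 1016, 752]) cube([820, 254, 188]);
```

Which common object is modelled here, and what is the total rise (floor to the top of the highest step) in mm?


A staircase. The total rise is 940 mm.

5 identical blocks, each offset up and back from the previous — a staircase. Each step is 188 mm tall and there are 5 of them, so the total rise is 5 × 188 = 940 mm.


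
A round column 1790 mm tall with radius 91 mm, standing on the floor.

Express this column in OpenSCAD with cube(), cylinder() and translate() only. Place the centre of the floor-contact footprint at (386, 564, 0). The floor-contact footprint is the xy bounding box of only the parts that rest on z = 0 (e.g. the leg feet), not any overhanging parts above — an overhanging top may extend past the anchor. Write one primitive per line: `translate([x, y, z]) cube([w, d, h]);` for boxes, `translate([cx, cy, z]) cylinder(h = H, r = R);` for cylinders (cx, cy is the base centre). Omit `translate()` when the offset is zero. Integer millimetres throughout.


translate([386, 564, 0]) cylinder(h = 1790, r = 91);


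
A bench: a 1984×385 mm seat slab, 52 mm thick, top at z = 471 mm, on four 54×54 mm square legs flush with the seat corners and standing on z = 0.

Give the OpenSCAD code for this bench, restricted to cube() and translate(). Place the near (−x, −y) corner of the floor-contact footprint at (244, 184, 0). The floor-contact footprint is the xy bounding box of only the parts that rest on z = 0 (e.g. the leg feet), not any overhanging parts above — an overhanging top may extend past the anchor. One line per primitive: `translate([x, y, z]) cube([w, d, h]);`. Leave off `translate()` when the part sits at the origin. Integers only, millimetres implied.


// leg_h = 471 − 52 = 419
translate([244, 184, 419]) cube([1984, 385, 52]);
translate([244, 184, 0]) cube([54, 54, 419]);
translate([244, 515, 0]) cube([54, 54, 419]);
translate([2174, 184, 0]) cube([54, 54, 419]);
translate([2174, 515, 0]) cube([54, 54, 419]);


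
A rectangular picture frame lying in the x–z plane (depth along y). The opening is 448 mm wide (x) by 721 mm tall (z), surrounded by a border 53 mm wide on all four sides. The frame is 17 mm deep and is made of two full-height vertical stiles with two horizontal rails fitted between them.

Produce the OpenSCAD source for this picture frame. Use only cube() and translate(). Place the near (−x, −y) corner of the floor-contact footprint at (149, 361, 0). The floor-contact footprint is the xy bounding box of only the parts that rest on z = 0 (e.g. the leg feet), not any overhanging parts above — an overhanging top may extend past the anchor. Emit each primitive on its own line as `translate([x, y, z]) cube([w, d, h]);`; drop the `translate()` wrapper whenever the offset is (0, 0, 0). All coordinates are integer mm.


translate([149, 361, 0]) cube([53, 17, 827]);
translate([650, 361, 0]) cube([53, 17, 827]);
translate([202, 361, 0]) cube([448, 17, 53]);
translate([202, 361, 774]) cube([448, 17, 53]);


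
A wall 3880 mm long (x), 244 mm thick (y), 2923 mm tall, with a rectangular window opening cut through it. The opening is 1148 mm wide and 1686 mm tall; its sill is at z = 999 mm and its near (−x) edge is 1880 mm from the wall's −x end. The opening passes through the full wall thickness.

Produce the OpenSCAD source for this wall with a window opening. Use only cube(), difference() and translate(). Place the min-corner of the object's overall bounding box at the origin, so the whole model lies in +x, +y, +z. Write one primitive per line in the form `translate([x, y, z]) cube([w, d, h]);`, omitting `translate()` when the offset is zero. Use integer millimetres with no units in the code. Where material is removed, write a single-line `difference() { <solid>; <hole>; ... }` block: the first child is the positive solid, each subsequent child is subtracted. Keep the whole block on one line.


difference() { cube([3880, 244, 2923]); translate([1880, 0, 999]) cube([1148, 244, 1686]); }


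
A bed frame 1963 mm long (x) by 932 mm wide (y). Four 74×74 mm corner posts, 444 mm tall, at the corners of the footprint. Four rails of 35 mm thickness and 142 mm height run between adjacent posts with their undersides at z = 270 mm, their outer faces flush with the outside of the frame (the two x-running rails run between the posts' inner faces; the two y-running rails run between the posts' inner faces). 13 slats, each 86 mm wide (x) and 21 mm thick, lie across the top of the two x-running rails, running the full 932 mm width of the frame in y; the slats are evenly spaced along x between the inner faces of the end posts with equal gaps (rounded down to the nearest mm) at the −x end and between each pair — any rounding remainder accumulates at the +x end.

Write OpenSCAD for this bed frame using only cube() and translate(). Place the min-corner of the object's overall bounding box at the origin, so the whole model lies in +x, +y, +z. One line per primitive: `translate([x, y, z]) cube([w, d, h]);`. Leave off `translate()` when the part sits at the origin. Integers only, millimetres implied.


cube([74, 74, 444]);
translate([0, 858, 0]) cube([74, 74, 444]);
translate([1889, 0, 0]) cube([74, 74, 444]);
translate([1889, 858, 0]) cube([74, 74, 444]);
translate([74, 0, 270]) cube([1815, 35, 142]);
translate([74, 897, 270]) cube([1815, 35, 142]);
translate([0, 74, 270]) cube([35, 784, 142]);
translate([1928, 74, 270]) cube([35, 784, 142]);
translate([123, 0, 412]) cube([86, 932, 21]);
translate([258, 0, 412]) cube([86, 932, 21]);
translate([393, 0, 412]) cube([86, 932, 21]);
translate([528, 0, 412]) cube([86, 932, 21]);
translate([663, 0, 412]) cube([86, 932, 21]);
translate([798, 0, 412]) cube([86, 932, 21]);
translate([933, 0, 412]) cube([86, 932, 21]);
translate([1068, 0, 412]) cube([86, 932, 21]);
translate([1203, 0, 412]) cube([86, 932, 21]);
translate([1338, 0, 412]) cube([86, 932, 21]);
translate([1473, 0, 412]) cube([86, 932, 21]);
translate([1608, 0, 412]) cube([86, 932, 21]);
translate([1743, 0, 412]) cube([86, 932, 21]);


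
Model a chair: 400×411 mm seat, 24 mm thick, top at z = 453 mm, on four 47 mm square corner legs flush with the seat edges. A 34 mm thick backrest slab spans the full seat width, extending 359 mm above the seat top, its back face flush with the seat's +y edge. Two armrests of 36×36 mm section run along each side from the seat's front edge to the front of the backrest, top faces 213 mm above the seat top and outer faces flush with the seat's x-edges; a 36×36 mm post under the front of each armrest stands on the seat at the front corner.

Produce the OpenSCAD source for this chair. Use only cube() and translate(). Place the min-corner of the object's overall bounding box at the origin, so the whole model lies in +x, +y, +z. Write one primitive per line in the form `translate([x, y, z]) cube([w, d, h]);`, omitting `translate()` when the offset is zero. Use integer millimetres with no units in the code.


translate([0, 0, 429]) cube([400, 411, 24]);
cube([47, 47, 429]);
translate([353, 0, 0]) cube([47, 47, 429]);
translate([0, 364, 0]) cube([47, 47, 429]);
translate([353, 364, 0]) cube([47, 47, 429]);
translate([0, 377, 453]) cube([400, 34, 359]);
translate([0, 0, 630]) cube([36, 377, 36]);
translate([364, 0, 630]) cube([36, 377, 36]);
translate([0, 0, 453]) cube([36, 36, 177]);
translate([364, 0, 453]) cube([36, 36, 177]);


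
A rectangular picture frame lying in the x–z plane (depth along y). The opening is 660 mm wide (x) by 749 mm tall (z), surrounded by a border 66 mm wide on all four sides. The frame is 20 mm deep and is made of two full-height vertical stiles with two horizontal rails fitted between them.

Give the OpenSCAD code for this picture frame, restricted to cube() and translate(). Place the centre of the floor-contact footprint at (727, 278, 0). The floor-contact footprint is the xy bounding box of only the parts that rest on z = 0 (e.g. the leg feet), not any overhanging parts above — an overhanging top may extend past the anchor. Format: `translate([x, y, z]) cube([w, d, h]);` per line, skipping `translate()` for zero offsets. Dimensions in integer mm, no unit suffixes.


translate([331, 268, 0]) cube([66, 20, 881]);
translate([1057, 268, 0]) cube([66, 20, 881]);
translate([397, 268, 0]) cube([660, 20, 66]);
translate([397, 268, 815]) cube([660, 20, 66]);


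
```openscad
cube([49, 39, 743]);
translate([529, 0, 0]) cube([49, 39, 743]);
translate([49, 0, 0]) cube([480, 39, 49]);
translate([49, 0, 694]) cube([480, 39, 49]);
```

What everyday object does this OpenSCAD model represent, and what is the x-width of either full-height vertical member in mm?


A picture frame. The border width is 49 mm.

Four thin pieces enclosing a rectangular opening — a picture frame. The two full-height stiles are 743 mm tall; the top rail sits at z = 694 and is 49 mm tall, so the border above the opening is 743 − 694 = 49 mm, matching the stile x-width.


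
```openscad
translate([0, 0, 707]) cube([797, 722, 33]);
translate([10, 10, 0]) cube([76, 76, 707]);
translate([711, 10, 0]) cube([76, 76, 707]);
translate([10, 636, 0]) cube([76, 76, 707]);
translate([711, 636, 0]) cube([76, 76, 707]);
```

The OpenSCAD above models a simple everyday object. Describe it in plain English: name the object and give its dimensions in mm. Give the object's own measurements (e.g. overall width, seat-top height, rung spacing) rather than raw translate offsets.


A table: top 797 mm (x) × 722 mm (y), 33 mm thick, upper face at z = 740 mm, on four 76×76 mm square legs, each inset 10 mm from the nearest pair of top edges from z = 0 to the bottom of the top.
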